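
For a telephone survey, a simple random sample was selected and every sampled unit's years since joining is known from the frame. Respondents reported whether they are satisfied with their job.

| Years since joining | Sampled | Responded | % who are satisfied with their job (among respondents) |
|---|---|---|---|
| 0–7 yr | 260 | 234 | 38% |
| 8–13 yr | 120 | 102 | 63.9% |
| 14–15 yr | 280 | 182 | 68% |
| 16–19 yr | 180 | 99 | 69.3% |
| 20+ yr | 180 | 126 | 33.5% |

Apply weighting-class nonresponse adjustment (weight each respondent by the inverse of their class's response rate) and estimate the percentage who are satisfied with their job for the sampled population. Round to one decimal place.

54.0%

Response rates by class: 0–7 yr 234/260 = 90%, 8–13 yr 102/120 = 85%, 14–15 yr 182/280 = 65%, 16–19 yr 99/180 = 55%, 20+ yr 126/180 = 70%.
Each respondent's weight = sampled/responded in their class; summing within a class gives n_sampled, so:
  0–7 yr: 260 × 38 = 9880
  8–13 yr: 120 × 63.9 = 7668
  14–15 yr: 280 × 68 = 19,040
  16–19 yr: 180 × 69.3 = 12,474
  20+ yr: 180 × 33.5 = 6030
Adjusted estimate = 55,092 / 1,020 = 54.0118 → 54.0%.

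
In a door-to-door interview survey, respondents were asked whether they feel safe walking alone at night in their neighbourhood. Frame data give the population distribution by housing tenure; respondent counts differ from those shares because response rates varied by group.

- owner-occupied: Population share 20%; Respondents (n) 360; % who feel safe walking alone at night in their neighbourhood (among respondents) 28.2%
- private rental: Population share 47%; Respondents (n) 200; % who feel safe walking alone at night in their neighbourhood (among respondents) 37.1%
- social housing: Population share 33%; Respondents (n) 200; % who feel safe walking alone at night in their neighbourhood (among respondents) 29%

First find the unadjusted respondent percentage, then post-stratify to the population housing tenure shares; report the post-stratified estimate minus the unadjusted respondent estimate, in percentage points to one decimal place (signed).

+1.9 percentage points

Naive respondent-only estimate (weights = respondent counts):
  (360/760)×28.2 + (200/760)×37.1 + (200/760)×29 = 30.7526%
Post-stratifying to population shares instead:
  0.2×28.2 + 0.47×37.1 + 0.33×29 = 32.647%
Difference = 32.647 − 30.7526 = 1.8944 pp.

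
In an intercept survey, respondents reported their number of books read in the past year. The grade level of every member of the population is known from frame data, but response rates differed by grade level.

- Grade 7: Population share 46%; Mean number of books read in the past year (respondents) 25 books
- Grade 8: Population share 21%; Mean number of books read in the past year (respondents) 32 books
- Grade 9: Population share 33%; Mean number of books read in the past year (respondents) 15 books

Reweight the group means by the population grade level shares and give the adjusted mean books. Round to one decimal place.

23.2

Post-stratification weights by population share, not respondent share:
  Grade 7: 0.46 × 25 = 11.5
  Grade 8: 0.21 × 32 = 6.72
  Grade 9: 0.33 × 15 = 4.95
Post-stratified estimate = 23.17 → 23.2.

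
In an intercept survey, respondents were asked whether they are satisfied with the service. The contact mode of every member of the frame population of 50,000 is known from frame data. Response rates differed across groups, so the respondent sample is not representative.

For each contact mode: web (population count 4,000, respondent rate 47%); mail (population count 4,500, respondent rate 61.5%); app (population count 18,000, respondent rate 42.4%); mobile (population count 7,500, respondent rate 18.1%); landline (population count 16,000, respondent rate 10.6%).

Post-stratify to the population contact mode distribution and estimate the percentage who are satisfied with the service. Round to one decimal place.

30.7%

Post-stratification weights by population share, not respondent share:
  web: (4,000/50,000) × 47 = 3.76
  mail: (4,500/50,000) × 61.5 = 5.535
  app: (18,000/50,000) × 42.4 = 15.264
  mobile: (7,500/50,000) × 18.1 = 2.715
  landline: (16,000/50,000) × 10.6 = 3.392
Post-stratified estimate = 30.666 → 30.7%.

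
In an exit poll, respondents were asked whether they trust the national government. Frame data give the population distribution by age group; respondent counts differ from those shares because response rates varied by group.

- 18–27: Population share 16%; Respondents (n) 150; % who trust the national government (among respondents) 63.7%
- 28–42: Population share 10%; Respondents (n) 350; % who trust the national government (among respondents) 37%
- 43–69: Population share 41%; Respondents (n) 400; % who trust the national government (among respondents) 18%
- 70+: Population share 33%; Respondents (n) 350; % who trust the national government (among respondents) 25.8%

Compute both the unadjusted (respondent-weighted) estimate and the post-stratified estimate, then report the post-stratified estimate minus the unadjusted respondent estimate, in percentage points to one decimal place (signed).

Naive respondent-only estimate (weights = respondent counts):
  (150/1250)×63.7 + (350/1250)×37 + (400/1250)×18 + (350/1250)×25.8 = 30.988%
Reweighting by population age group shares:
  0.16×63.7 + 0.1×37 + 0.41×18 + 0.33×25.8 = 29.786%
Difference = 29.786 − 30.988 = -1.202 pp.

-1.2 percentage points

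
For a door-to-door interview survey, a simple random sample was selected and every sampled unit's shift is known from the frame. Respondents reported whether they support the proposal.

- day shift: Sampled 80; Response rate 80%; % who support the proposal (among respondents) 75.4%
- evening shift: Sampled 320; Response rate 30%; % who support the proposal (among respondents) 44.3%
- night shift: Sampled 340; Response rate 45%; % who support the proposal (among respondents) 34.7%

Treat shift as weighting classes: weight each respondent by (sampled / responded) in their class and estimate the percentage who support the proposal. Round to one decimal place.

Weighting each respondent by the inverse class response rate inflates each class back to its sampled size, so the class weight is n_sampled:
  day shift: 80 × 75.4 = 6032
  evening shift: 320 × 44.3 = 14,176
  night shift: 340 × 34.7 = 11798
Adjusted estimate = 32,006 / 740 = 43.2514 → 43.3%.

43.3%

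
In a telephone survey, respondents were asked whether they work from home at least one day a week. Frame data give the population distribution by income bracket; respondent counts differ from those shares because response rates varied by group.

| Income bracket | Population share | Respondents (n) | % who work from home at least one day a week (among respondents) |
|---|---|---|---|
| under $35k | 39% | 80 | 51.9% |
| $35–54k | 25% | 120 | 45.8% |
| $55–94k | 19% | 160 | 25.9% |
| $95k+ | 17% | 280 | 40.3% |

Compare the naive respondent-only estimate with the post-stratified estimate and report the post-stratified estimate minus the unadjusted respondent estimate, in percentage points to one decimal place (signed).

Naive respondent-only estimate (weights = respondent counts):
  (80/640)×51.9 + (120/640)×45.8 + (160/640)×25.9 + (280/640)×40.3 = 39.1812%
Post-stratifying to population shares instead:
  0.39×51.9 + 0.25×45.8 + 0.19×25.9 + 0.17×40.3 = 43.463%
Difference = 43.463 − 39.1812 = 4.2818 pp.

+4.3 percentage points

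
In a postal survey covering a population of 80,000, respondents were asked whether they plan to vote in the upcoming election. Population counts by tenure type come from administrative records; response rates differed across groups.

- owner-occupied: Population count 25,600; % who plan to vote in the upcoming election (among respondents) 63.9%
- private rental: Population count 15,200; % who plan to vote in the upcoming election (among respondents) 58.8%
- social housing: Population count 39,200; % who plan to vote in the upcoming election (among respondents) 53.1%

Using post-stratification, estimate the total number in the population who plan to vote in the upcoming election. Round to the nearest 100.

Each cell contributes its population count × the respondent rate:
  owner-occupied: 25,600 × 63.9% = 16358.4
  private rental: 15,200 × 58.8% = 8937.6
  social housing: 39,200 × 53.1% = 20815.2
Estimated total = 46111.2 → 46,100.

46,100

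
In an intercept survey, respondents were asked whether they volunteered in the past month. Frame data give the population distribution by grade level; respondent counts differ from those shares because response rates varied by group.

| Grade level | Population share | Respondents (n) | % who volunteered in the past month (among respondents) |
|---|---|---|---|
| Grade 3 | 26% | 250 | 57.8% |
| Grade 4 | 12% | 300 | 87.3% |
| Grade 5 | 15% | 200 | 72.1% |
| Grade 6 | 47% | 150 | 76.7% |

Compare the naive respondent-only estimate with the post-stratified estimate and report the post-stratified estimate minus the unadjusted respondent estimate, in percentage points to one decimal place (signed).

-1.6 percentage points

Without adjustment, the pooled respondent share is:
  (250/900)×57.8 + (300/900)×87.3 + (200/900)×72.1 + (150/900)×76.7 = 73.9611%
Post-stratified estimate weights by population shares:
  0.26×57.8 + 0.12×87.3 + 0.15×72.1 + 0.47×76.7 = 72.368%
Difference = 72.368 − 73.9611 = -1.5931 pp.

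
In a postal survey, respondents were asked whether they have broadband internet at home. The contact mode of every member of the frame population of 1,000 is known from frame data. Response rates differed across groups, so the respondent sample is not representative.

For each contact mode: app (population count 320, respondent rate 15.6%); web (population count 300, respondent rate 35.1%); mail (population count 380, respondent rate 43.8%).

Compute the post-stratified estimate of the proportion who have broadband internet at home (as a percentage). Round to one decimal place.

32.2%

Weight each group's respondent value by its population share:
  app: (320/1,000) × 15.6 = 4.992
  web: (300/1,000) × 35.1 = 10.53
  mail: (380/1,000) × 43.8 = 16.644
Post-stratified estimate = 32.166 → 32.2%.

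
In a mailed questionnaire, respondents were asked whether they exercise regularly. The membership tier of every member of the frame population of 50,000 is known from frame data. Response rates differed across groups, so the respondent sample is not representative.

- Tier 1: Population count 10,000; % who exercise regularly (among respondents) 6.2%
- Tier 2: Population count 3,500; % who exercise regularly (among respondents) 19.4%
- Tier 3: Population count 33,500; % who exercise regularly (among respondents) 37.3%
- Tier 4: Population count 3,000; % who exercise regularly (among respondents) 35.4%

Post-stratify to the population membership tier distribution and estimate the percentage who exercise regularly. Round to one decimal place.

Weight each group's respondent value by its population share:
  Tier 1: (10,000/50,000) × 6.2 = 1.24
  Tier 2: (3,500/50,000) × 19.4 = 1.358
  Tier 3: (33,500/50,000) × 37.3 = 24.991
  Tier 4: (3,000/50,000) × 35.4 = 2.124
Post-stratified estimate = 29.713 → 29.7%.

29.7%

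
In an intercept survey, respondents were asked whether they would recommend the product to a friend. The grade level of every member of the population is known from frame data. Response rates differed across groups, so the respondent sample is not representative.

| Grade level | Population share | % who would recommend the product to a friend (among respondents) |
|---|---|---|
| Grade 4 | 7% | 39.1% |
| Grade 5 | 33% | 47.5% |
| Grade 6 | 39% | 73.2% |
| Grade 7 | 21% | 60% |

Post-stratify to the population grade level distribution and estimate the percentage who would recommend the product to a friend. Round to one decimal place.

59.6%

Weight each group's respondent value by its population share:
  Grade 4: 0.07 × 39.1 = 2.737
  Grade 5: 0.33 × 47.5 = 15.675
  Grade 6: 0.39 × 73.2 = 28.548
  Grade 7: 0.21 × 60 = 12.6
Post-stratified estimate = 59.56 → 59.6%.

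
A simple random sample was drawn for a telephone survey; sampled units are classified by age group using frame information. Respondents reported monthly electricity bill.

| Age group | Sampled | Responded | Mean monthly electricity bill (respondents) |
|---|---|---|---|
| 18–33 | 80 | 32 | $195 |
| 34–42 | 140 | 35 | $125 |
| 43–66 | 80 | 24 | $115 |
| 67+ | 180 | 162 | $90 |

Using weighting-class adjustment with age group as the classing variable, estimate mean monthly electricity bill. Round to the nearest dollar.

$122

Class response rates: 18–33 32/80 = 40%, 34–42 35/140 = 25%, 43–66 24/80 = 30%, 67+ 162/180 = 90%.
Each respondent's weight = sampled/responded in their class; summing within a class gives n_sampled, so:
  18–33: 80 × 195 = 15,600
  34–42: 140 × 125 = 17,500
  43–66: 80 × 115 = 9200
  67+: 180 × 90 = 16,200
Adjusted estimate = 58,500 / 480 = 121.875 → $122.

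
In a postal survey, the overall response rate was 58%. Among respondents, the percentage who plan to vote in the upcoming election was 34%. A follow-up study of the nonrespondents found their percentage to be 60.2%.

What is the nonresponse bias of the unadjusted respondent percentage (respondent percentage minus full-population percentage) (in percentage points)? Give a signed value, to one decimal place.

Nonresponse fraction = 1 − 0.58 = 0.42.
Bias = (nonresponse fraction) × (respondent percentage − nonrespondent percentage)
     = 0.42 × (34 − 60.2) = 0.42 × -26.2 = -11.004.

-11.0 percentage points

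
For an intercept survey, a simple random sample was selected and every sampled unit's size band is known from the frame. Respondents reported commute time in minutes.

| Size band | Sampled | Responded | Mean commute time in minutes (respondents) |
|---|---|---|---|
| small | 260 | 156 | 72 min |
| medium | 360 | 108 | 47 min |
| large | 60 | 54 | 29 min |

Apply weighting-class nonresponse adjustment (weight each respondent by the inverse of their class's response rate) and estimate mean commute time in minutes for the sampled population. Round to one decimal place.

Class response rates: small 156/260 = 60%, medium 108/360 = 30%, large 54/60 = 90%.
Inverse-response-rate weighting restores each class to its sampled count, so class totals weight by n_sampled:
  small: 260 × 72 = 18,720
  medium: 360 × 47 = 16,920
  large: 60 × 29 = 1740
Adjusted estimate = 37,380 / 680 = 54.9706 → 55.0.

55.0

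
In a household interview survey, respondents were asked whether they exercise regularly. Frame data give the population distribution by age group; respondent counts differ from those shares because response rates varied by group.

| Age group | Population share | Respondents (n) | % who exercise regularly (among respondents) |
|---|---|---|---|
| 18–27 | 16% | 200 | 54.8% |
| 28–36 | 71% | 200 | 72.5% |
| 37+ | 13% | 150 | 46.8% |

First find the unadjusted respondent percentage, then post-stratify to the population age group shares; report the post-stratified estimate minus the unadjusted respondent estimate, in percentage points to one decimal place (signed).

Naive respondent-only estimate (weights = respondent counts):
  (200/550)×54.8 + (200/550)×72.5 + (150/550)×46.8 = 59.0545%
Reweighting by population age group shares:
  0.16×54.8 + 0.71×72.5 + 0.13×46.8 = 66.327%
Difference = 66.327 − 59.0545 = 7.2725 pp.

+7.3 percentage points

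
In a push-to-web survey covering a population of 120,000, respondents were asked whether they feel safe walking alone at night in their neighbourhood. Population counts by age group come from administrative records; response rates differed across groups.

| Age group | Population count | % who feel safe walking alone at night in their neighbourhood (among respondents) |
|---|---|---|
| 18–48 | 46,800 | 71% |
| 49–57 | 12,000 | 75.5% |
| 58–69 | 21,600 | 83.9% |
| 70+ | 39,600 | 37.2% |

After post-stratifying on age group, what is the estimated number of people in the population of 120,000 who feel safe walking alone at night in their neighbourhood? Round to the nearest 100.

Estimated count per cell = population count × respondent percentage:
  18–48: 46,800 × 71% = 33,228
  49–57: 12,000 × 75.5% = 9060
  58–69: 21,600 × 83.9% = 18122.4
  70+: 39,600 × 37.2% = 14731.2
Estimated total = 75141.6 → 75,100.

75,100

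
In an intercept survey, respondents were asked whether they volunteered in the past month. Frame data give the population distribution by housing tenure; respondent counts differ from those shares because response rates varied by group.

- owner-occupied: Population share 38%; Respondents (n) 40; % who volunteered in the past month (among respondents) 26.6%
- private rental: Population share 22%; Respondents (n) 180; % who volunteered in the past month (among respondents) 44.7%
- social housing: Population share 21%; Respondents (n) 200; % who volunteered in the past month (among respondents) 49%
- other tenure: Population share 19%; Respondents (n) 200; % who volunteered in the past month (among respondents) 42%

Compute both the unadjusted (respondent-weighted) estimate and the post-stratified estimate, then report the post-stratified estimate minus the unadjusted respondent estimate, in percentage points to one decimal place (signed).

-5.8 percentage points

Naive respondent-only estimate (weights = respondent counts):
  (40/620)×26.6 + (180/620)×44.7 + (200/620)×49 + (200/620)×42 = 44.0484%
Post-stratifying to population shares instead:
  0.38×26.6 + 0.22×44.7 + 0.21×49 + 0.19×42 = 38.212%
Difference = 38.212 − 44.0484 = -5.8364 pp.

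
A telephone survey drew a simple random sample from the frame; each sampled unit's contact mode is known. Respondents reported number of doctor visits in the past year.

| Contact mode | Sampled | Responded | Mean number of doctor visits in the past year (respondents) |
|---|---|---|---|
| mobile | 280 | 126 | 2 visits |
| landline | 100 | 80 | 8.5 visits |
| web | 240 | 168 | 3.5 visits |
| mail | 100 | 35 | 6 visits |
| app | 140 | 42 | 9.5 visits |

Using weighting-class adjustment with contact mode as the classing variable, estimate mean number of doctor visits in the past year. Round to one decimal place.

Class response rates: mobile 126/280 = 45%, landline 80/100 = 80%, web 168/240 = 70%, mail 35/100 = 35%, app 42/140 = 30%.
Weighting each respondent by the inverse class response rate inflates each class back to its sampled size, so the class weight is n_sampled:
  mobile: 280 × 2 = 560
  landline: 100 × 8.5 = 850
  web: 240 × 3.5 = 840
  mail: 100 × 6 = 600
  app: 140 × 9.5 = 1330
Adjusted estimate = 4180 / 860 = 4.86046 → 4.9.

4.9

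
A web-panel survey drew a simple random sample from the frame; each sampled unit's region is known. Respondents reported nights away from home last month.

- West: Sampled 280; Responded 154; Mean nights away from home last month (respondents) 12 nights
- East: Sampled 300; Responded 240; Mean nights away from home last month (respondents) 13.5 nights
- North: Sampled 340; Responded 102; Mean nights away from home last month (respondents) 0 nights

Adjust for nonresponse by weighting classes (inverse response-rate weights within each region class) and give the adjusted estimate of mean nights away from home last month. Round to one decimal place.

Class response rates: West 154/280 = 55%, East 240/300 = 80%, North 102/340 = 30%.
Each respondent's weight = sampled/responded in their class; summing within a class gives n_sampled, so:
  West: 280 × 12 = 3360
  East: 300 × 13.5 = 4050
  North: 340 × 0 = 0
Adjusted estimate = 7410 / 920 = 8.05435 → 8.1.

8.1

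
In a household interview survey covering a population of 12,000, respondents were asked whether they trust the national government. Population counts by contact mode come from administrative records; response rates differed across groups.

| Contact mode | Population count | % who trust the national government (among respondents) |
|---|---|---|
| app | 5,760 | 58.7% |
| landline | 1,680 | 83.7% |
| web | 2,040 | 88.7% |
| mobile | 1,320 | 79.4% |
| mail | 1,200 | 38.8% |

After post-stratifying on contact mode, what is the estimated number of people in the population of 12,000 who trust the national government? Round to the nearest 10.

Estimated count per cell = population count × respondent percentage:
  app: 5,760 × 58.7% = 3381.12
  landline: 1,680 × 83.7% = 1406.16
  web: 2,040 × 88.7% = 1809.48
  mobile: 1,320 × 79.4% = 1048.08
  mail: 1,200 × 38.8% = 465.6
Estimated total = 8110.44 → 8,110.

8,110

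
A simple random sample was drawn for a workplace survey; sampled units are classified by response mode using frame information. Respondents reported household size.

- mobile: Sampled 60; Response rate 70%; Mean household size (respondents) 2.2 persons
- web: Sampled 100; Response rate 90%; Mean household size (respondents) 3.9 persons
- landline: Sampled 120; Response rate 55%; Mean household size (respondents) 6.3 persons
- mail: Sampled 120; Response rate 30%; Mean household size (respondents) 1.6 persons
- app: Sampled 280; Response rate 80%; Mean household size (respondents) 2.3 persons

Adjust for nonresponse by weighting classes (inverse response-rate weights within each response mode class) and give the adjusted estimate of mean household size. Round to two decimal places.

Each respondent's weight = sampled/responded in their class; summing within a class gives n_sampled, so:
  mobile: 60 × 2.2 = 132
  web: 100 × 3.9 = 390
  landline: 120 × 6.3 = 756
  mail: 120 × 1.6 = 192
  app: 280 × 2.3 = 644
Adjusted estimate = 2114 / 680 = 3.10882 → 3.11.

3.11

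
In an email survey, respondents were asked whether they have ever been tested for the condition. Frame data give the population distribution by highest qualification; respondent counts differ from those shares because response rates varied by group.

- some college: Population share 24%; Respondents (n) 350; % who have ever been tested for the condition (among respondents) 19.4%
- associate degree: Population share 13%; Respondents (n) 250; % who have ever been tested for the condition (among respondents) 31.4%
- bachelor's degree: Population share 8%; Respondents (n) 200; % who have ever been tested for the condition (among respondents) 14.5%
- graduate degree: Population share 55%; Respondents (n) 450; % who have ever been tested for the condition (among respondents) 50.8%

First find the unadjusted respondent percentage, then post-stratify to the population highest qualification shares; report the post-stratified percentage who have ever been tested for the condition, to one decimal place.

Naive respondent-only estimate (weights = respondent counts):
  (350/1250)×19.4 + (250/1250)×31.4 + (200/1250)×14.5 + (450/1250)×50.8 = 32.32%
Post-stratifying to population shares instead:
  0.24×19.4 + 0.13×31.4 + 0.08×14.5 + 0.55×50.8 = 37.838%

37.8%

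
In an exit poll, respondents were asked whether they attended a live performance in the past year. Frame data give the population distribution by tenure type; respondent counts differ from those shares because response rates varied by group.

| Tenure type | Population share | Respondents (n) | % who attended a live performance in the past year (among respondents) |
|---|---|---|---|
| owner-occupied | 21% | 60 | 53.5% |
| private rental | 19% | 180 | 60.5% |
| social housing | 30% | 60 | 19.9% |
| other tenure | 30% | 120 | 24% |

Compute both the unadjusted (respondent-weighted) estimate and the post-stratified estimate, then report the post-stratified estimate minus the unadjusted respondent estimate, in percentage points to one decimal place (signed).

Without adjustment, the pooled respondent share is:
  (60/420)×53.5 + (180/420)×60.5 + (60/420)×19.9 + (120/420)×24 = 43.2714%
Reweighting by population tenure type shares:
  0.21×53.5 + 0.19×60.5 + 0.3×19.9 + 0.3×24 = 35.9%
Difference = 35.9 − 43.2714 = -7.3714 pp.

-7.4 percentage points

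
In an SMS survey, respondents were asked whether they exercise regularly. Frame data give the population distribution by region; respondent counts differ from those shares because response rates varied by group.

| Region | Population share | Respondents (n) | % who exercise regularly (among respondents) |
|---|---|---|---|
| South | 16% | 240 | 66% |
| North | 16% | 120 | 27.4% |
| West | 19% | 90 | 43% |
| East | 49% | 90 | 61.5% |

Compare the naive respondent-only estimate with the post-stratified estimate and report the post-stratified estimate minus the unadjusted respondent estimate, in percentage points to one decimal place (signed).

Naive respondent-only estimate (weights = respondent counts):
  (240/540)×66 + (120/540)×27.4 + (90/540)×43 + (90/540)×61.5 = 52.8389%
Post-stratified estimate weights by population shares:
  0.16×66 + 0.16×27.4 + 0.19×43 + 0.49×61.5 = 53.249%
Difference = 53.249 − 52.8389 = 0.4101 pp.

+0.4 percentage points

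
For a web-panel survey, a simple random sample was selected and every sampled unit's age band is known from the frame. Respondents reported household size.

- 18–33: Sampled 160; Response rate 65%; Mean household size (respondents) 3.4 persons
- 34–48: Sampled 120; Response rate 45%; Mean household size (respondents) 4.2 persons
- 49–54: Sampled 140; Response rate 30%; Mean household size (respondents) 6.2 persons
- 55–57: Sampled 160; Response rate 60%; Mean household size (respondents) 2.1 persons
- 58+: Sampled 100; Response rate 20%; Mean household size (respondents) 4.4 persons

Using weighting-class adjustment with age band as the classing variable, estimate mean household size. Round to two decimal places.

Each respondent's weight = sampled/responded in their class; summing within a class gives n_sampled, so:
  18–33: 160 × 3.4 = 544
  34–48: 120 × 4.2 = 504
  49–54: 140 × 6.2 = 868
  55–57: 160 × 2.1 = 336
  58+: 100 × 4.4 = 440
Adjusted estimate = 2692 / 680 = 3.95882 → 3.96.

3.96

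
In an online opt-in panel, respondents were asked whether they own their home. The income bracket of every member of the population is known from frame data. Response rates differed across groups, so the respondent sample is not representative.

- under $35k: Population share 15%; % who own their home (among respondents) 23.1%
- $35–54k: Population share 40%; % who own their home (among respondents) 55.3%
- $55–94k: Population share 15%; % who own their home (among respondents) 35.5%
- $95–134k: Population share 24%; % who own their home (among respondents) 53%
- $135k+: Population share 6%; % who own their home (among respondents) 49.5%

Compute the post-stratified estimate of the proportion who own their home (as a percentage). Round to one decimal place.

46.6%

Reweight to the known income bracket distribution:
  under $35k: 0.15 × 23.1 = 3.465
  $35–54k: 0.4 × 55.3 = 22.12
  $55–94k: 0.15 × 35.5 = 5.325
  $95–134k: 0.24 × 53 = 12.72
  $135k+: 0.06 × 49.5 = 2.97
Post-stratified estimate = 46.6 → 46.6%.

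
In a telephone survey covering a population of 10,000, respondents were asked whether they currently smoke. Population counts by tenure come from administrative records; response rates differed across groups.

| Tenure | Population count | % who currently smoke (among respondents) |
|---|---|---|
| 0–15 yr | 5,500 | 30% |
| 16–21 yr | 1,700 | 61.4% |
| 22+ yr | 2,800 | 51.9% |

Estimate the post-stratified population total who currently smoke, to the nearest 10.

Estimated count per cell = population count × respondent percentage:
  0–15 yr: 5,500 × 30% = 1650
  16–21 yr: 1,700 × 61.4% = 1043.8
  22+ yr: 2,800 × 51.9% = 1453.2
Estimated total = 4147 → 4,150.

4,150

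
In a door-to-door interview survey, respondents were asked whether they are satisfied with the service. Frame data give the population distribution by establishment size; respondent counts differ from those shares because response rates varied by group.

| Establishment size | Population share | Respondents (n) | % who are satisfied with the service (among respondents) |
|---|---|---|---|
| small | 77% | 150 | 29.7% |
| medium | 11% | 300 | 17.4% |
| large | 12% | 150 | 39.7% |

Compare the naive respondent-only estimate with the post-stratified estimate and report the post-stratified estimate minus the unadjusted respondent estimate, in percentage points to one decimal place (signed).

+3.5 percentage points

Naive respondent-only estimate (weights = respondent counts):
  (150/600)×29.7 + (300/600)×17.4 + (150/600)×39.7 = 26.05%
Post-stratifying to population shares instead:
  0.77×29.7 + 0.11×17.4 + 0.12×39.7 = 29.547%
Difference = 29.547 − 26.05 = 3.497 pp.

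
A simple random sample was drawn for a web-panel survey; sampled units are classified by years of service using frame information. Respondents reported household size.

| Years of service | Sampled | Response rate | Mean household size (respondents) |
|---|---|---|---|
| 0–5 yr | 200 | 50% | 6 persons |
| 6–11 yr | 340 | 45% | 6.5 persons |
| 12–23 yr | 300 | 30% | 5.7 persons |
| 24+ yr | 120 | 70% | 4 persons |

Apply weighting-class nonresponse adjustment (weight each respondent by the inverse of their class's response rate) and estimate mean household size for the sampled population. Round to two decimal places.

5.83

With weight = n_sampled/n_responded per class, the weighted class total is n_sampled:
  0–5 yr: 200 × 6 = 1200
  6–11 yr: 340 × 6.5 = 2210
  12–23 yr: 300 × 5.7 = 1710
  24+ yr: 120 × 4 = 480
Adjusted estimate = 5600 / 960 = 5.83333 → 5.83.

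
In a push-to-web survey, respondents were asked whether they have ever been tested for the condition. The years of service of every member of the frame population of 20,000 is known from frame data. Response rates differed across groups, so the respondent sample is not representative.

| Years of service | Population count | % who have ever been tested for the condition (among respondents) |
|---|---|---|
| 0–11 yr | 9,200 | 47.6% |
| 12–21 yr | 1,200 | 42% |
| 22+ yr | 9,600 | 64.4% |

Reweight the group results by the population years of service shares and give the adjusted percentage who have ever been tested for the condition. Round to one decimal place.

55.3%

Post-stratification weights by population share, not respondent share:
  0–11 yr: (9,200/20,000) × 47.6 = 21.896
  12–21 yr: (1,200/20,000) × 42 = 2.52
  22+ yr: (9,600/20,000) × 64.4 = 30.912
Post-stratified estimate = 55.328 → 55.3%.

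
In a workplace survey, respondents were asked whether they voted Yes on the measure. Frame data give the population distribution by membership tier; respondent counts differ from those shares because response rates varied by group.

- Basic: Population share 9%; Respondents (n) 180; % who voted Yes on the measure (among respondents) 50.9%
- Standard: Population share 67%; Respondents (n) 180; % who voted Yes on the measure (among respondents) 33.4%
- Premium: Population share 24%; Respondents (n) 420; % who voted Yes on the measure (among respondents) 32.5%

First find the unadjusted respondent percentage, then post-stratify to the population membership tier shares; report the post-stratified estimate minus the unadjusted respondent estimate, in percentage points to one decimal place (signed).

-2.2 percentage points

Naive respondent-only estimate (weights = respondent counts):
  (180/780)×50.9 + (180/780)×33.4 + (420/780)×32.5 = 36.9538%
Post-stratifying to population shares instead:
  0.09×50.9 + 0.67×33.4 + 0.24×32.5 = 34.759%
Difference = 34.759 − 36.9538 = -2.1948 pp.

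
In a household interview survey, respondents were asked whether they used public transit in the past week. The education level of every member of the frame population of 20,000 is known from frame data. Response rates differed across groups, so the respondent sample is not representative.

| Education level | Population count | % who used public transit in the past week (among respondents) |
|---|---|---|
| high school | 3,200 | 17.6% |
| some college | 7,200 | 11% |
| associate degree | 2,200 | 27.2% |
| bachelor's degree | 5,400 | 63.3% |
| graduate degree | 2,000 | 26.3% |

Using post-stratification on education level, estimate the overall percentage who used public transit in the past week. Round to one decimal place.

Reweight to the known education level distribution:
  high school: (3,200/20,000) × 17.6 = 2.816
  some college: (7,200/20,000) × 11 = 3.96
  associate degree: (2,200/20,000) × 27.2 = 2.992
  bachelor's degree: (5,400/20,000) × 63.3 = 17.091
  graduate degree: (2,000/20,000) × 26.3 = 2.63
Post-stratified estimate = 29.489 → 29.5%.

29.5%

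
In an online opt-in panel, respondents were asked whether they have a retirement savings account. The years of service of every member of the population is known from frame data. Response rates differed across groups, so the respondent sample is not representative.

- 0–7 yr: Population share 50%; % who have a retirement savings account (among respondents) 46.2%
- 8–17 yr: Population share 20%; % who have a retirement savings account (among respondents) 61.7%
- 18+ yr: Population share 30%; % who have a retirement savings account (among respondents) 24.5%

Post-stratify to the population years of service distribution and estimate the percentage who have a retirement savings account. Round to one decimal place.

Weight each group's respondent value by its population share:
  0–7 yr: 0.5 × 46.2 = 23.1
  8–17 yr: 0.2 × 61.7 = 12.34
  18+ yr: 0.3 × 24.5 = 7.35
Post-stratified estimate = 42.79 → 42.8%.

42.8%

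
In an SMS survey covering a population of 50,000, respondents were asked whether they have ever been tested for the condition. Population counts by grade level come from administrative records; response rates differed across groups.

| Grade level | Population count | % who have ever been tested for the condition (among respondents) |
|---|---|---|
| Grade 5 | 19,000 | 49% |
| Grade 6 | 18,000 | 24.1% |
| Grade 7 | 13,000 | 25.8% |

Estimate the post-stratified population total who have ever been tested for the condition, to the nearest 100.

17,000

Estimated count per cell = population count × respondent percentage:
  Grade 5: 19,000 × 49% = 9310
  Grade 6: 18,000 × 24.1% = 4338
  Grade 7: 13,000 × 25.8% = 3354
Estimated total = 17,002 → 17,000.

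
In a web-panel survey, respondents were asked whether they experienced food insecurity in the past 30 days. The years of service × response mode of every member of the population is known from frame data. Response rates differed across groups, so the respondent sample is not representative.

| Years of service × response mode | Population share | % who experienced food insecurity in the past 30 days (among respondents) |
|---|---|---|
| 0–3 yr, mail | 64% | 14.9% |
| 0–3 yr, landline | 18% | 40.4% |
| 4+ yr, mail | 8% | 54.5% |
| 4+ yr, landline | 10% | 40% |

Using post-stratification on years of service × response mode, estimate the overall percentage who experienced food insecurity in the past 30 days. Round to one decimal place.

25.2%

Reweight to the known years of service × response mode distribution:
  0–3 yr, mail: 0.64 × 14.9 = 9.536
  0–3 yr, landline: 0.18 × 40.4 = 7.272
  4+ yr, mail: 0.08 × 54.5 = 4.36
  4+ yr, landline: 0.1 × 40 = 4
Post-stratified estimate = 25.168 → 25.2%.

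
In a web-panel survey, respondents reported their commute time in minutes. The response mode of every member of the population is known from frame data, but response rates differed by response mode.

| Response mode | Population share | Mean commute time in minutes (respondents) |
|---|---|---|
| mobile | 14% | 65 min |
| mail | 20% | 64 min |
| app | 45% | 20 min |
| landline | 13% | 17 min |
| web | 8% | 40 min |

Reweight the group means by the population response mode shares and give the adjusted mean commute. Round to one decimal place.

36.3

Weight each group's respondent value by its population share:
  mobile: 0.14 × 65 = 9.1
  mail: 0.2 × 64 = 12.8
  app: 0.45 × 20 = 9
  landline: 0.13 × 17 = 2.21
  web: 0.08 × 40 = 3.2
Post-stratified estimate = 36.31 → 36.3.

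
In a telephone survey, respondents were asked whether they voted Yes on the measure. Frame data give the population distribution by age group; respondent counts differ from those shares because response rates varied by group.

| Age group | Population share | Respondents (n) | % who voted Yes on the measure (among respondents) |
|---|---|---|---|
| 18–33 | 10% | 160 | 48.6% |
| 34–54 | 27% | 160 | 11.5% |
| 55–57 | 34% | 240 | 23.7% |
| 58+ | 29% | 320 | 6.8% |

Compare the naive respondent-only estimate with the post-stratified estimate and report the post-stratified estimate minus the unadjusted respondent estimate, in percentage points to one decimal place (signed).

Unadjusted (pooled respondent) estimate weights by respondent counts:
  (160/880)×48.6 + (160/880)×11.5 + (240/880)×23.7 + (320/880)×6.8 = 19.8636%
Post-stratifying to population shares instead:
  0.1×48.6 + 0.27×11.5 + 0.34×23.7 + 0.29×6.8 = 17.995%
Difference = 17.995 − 19.8636 = -1.8686 pp.

-1.9 percentage points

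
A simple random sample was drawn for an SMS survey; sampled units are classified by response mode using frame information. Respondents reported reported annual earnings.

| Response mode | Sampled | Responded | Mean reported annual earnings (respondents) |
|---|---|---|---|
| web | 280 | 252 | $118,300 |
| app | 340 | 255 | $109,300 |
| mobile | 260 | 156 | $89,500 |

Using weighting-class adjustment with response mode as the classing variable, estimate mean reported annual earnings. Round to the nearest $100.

$106,300

Response rates by class: web 252/280 = 90%, app 255/340 = 75%, mobile 156/260 = 60%.
With weight = n_sampled/n_responded per class, the weighted class total is n_sampled:
  web: 280 × 118,300 = 33,124,000
  app: 340 × 109,300 = 37,162,000
  mobile: 260 × 89,500 = 23,270,000
Adjusted estimate = 93,556,000 / 880 = 106314 → $106,300.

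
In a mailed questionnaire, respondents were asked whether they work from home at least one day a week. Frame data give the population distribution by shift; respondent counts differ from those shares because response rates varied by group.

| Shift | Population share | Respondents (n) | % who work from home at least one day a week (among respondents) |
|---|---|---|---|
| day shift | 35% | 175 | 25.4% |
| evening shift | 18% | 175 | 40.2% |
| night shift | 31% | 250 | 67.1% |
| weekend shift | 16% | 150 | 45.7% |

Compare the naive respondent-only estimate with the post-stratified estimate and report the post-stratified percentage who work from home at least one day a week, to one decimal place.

44.2%

Without adjustment, the pooled respondent share is:
  (175/750)×25.4 + (175/750)×40.2 + (250/750)×67.1 + (150/750)×45.7 = 46.8133%
Post-stratified estimate weights by population shares:
  0.35×25.4 + 0.18×40.2 + 0.31×67.1 + 0.16×45.7 = 44.239%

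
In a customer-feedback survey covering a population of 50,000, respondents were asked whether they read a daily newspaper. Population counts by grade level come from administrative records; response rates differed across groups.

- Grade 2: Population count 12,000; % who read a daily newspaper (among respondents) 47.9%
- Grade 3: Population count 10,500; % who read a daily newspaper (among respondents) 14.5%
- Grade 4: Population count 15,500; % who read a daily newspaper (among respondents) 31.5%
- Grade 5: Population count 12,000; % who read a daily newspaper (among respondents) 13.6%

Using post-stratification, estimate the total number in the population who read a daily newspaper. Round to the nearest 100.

Estimated count per cell = population count × respondent percentage:
  Grade 2: 12,000 × 47.9% = 5748
  Grade 3: 10,500 × 14.5% = 1522.5
  Grade 4: 15,500 × 31.5% = 4882.5
  Grade 5: 12,000 × 13.6% = 1632
Estimated total = 13,785 → 13,800.

13,800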